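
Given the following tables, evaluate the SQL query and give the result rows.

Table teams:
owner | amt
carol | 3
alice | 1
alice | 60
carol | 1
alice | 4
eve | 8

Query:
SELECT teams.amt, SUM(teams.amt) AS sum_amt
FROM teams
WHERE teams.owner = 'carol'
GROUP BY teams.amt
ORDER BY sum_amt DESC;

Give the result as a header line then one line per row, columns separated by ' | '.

== RESULT ==
teams.amt | sum_amt
3 | 3
1 | 1

Derivation:
After WHERE (2 rows):
teams.owner | teams.amt
carol | 3
carol | 1
After GROUP BY (2 rows):
teams.amt | sum_amt
3 | 3
1 | 1
After ORDER BY (2 rows):
teams.amt | sum_amt
3 | 3
1 | 1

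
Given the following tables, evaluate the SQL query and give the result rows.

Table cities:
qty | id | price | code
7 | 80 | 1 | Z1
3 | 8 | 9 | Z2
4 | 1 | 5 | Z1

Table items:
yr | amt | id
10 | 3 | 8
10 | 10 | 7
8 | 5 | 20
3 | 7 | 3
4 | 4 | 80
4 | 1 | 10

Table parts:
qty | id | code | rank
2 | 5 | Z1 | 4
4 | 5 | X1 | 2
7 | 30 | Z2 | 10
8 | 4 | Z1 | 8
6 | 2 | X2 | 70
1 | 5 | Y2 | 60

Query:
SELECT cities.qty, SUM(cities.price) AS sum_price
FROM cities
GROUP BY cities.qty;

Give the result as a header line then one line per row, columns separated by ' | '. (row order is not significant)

After GROUP BY (3 rows):
cities.qty | sum_price
7 | 1
3 | 9
4 | 5

== RESULT ==
cities.qty | sum_price
7 | 1
3 | 9
4 | 5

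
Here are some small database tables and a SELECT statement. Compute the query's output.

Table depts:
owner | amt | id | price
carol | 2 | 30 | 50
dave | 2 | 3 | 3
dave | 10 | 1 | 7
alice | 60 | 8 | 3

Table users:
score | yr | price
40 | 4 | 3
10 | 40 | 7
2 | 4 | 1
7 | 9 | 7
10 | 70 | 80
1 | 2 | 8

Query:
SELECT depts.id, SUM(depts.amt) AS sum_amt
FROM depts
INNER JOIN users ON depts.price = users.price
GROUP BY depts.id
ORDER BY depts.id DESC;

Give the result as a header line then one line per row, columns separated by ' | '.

After JOIN users (4 rows):
depts.owner | depts.amt | depts.id | depts.price | users.score | users.yr | users.price
dave | 2 | 3 | 3 | 40 | 4 | 3
dave | 10 | 1 | 7 | 10 | 40 | 7
dave | 10 | 1 | 7 | 7 | 9 | 7
alice | 60 | 8 | 3 | 40 | 4 | 3
After GROUP BY (3 rows):
depts.id | sum_amt
3 | 2
1 | 20
8 | 60
After ORDER BY (3 rows):
depts.id | sum_amt
8 | 60
3 | 2
1 | 20

== RESULT ==
depts.id | sum_amt
8 | 60
3 | 2
1 | 20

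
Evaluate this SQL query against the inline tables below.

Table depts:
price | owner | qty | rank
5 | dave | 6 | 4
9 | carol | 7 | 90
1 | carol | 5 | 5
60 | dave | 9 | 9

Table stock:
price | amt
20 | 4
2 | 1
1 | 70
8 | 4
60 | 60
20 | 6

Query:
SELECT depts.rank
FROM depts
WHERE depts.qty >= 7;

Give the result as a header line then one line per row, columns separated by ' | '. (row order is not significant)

== RESULT ==
depts.rank
90
9

Derivation:
After WHERE (2 rows):
depts.price | depts.owner | depts.qty | depts.rank
9 | carol | 7 | 90
60 | dave | 9 | 9
After SELECT (2 rows):
depts.rank
90
9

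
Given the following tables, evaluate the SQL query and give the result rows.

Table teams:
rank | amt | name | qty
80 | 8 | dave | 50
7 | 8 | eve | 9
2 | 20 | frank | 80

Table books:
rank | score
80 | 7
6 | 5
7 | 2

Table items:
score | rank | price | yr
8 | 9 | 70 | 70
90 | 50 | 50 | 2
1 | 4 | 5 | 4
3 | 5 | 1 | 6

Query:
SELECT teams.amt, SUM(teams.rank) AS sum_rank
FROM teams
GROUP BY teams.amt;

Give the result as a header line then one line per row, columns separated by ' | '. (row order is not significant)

After GROUP BY (2 rows):
teams.amt | sum_rank
8 | 87
20 | 2

== RESULT ==
teams.amt | sum_rank
8 | 87
20 | 2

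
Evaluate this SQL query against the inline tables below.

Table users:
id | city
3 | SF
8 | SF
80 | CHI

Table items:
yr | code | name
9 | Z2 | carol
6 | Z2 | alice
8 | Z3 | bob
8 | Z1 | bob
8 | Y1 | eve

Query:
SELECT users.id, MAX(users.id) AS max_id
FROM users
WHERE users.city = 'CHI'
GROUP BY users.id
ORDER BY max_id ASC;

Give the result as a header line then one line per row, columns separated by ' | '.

== RESULT ==
users.id | max_id
80 | 80

Derivation:
After WHERE (1 rows):
users.id | users.city
80 | CHI
After GROUP BY (1 rows):
users.id | max_id
80 | 80
After ORDER BY (1 rows):
users.id | max_id
80 | 80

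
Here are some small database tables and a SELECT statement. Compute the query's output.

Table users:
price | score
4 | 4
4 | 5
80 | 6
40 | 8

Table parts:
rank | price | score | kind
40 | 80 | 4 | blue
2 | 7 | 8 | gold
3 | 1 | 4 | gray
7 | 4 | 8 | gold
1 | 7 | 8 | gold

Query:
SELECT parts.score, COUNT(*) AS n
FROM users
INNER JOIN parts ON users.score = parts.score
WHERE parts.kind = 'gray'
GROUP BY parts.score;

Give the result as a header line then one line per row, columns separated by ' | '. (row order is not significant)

== RESULT ==
parts.score | n
4 | 1

Derivation:
After JOIN parts (5 rows):
users.price | users.score | parts.rank | parts.price | parts.score | parts.kind
4 | 4 | 40 | 80 | 4 | blue
4 | 4 | 3 | 1 | 4 | gray
40 | 8 | 2 | 7 | 8 | gold
40 | 8 | 7 | 4 | 8 | gold
40 | 8 | 1 | 7 | 8 | gold
After WHERE (1 rows):
users.price | users.score | parts.rank | parts.price | parts.score | parts.kind
4 | 4 | 3 | 1 | 4 | gray
After GROUP BY (1 rows):
parts.score | n
4 | 1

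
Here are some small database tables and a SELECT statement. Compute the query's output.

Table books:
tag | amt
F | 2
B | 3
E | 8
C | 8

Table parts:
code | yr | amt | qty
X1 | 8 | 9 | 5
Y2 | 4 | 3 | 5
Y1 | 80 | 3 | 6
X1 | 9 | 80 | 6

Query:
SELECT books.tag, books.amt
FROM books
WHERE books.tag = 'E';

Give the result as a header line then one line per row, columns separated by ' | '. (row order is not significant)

== RESULT ==
books.tag | books.amt
E | 8

Derivation:
After WHERE (1 rows):
books.tag | books.amt
E | 8
After SELECT (1 rows):
books.tag | books.amt
E | 8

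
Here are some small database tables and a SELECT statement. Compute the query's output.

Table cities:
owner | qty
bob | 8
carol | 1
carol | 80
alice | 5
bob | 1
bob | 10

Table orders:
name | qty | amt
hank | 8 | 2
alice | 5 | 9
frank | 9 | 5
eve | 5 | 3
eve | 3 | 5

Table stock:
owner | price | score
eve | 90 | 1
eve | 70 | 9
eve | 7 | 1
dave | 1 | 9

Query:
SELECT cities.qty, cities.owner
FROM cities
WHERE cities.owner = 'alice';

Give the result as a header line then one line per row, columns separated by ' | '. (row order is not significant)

After WHERE (1 rows):
cities.owner | cities.qty
alice | 5
After SELECT (1 rows):
cities.qty | cities.owner
5 | alice

== RESULT ==
cities.qty | cities.owner
5 | alice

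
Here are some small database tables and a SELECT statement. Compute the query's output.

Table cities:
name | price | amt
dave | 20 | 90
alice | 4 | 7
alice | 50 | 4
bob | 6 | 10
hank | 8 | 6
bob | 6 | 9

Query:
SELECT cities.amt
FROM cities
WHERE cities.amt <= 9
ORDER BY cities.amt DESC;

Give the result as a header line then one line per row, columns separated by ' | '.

== RESULT ==
cities.amt
9
7
6
4

Derivation:
After WHERE (4 rows):
cities.name | cities.price | cities.amt
alice | 4 | 7
alice | 50 | 4
hank | 8 | 6
bob | 6 | 9
After SELECT (4 rows):
cities.amt
7
4
6
9
After ORDER BY (4 rows):
cities.amt
9
7
6
4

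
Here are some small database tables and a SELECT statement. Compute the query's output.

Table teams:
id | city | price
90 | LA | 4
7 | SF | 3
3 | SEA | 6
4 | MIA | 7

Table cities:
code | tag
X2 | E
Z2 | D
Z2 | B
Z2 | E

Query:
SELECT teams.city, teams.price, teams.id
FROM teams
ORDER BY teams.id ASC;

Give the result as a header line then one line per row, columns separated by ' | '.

After SELECT (4 rows):
teams.city | teams.price | teams.id
LA | 4 | 90
SF | 3 | 7
SEA | 6 | 3
MIA | 7 | 4
After ORDER BY (4 rows):
teams.city | teams.price | teams.id
SEA | 6 | 3
MIA | 7 | 4
SF | 3 | 7
LA | 4 | 90

== RESULT ==
teams.city | teams.price | teams.id
SEA | 6 | 3
MIA | 7 | 4
SF | 3 | 7
LA | 4 | 90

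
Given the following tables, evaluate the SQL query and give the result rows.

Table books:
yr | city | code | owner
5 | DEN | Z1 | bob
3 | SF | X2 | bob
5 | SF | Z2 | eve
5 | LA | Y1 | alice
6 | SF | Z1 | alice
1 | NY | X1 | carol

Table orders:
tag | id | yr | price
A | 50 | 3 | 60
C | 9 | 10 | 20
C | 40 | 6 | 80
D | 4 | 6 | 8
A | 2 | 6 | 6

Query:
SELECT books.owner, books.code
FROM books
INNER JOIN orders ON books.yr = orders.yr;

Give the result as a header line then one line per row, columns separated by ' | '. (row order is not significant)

After JOIN orders (4 rows):
books.yr | books.city | books.code | books.owner | orders.tag | orders.id | orders.yr | orders.price
3 | SF | X2 | bob | A | 50 | 3 | 60
6 | SF | Z1 | alice | C | 40 | 6 | 80
6 | SF | Z1 | alice | D | 4 | 6 | 8
6 | SF | Z1 | alice | A | 2 | 6 | 6
After SELECT (4 rows):
books.owner | books.code
bob | X2
alice | Z1
alice | Z1
alice | Z1

== RESULT ==
books.owner | books.code
bob | X2
alice | Z1
alice | Z1
alice | Z1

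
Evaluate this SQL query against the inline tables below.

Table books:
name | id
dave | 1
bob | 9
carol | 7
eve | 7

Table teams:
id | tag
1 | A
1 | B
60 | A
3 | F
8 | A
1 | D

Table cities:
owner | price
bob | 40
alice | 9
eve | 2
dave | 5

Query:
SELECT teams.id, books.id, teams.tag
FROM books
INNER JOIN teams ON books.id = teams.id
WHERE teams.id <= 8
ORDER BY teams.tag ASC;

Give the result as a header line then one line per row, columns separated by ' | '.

After JOIN teams (3 rows):
books.name | books.id | teams.id | teams.tag
dave | 1 | 1 | A
dave | 1 | 1 | B
dave | 1 | 1 | D
After WHERE (3 rows):
books.name | books.id | teams.id | teams.tag
dave | 1 | 1 | A
dave | 1 | 1 | B
dave | 1 | 1 | D
After SELECT (3 rows):
teams.id | books.id | teams.tag
1 | 1 | A
1 | 1 | B
1 | 1 | D
After ORDER BY (3 rows):
teams.id | books.id | teams.tag
1 | 1 | A
1 | 1 | B
1 | 1 | D

== RESULT ==
teams.id | books.id | teams.tag
1 | 1 | A
1 | 1 | B
1 | 1 | D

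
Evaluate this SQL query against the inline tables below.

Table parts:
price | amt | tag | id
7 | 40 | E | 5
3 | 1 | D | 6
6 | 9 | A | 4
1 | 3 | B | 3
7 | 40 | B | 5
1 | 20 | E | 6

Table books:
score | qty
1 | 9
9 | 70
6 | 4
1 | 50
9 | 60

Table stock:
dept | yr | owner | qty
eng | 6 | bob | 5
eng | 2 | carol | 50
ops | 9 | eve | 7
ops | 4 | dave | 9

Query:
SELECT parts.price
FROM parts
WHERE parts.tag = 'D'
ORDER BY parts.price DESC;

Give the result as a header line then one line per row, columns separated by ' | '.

== RESULT ==
parts.price
3

Derivation:
After WHERE (1 rows):
parts.price | parts.amt | parts.tag | parts.id
3 | 1 | D | 6
After SELECT (1 rows):
parts.price
3
After ORDER BY (1 rows):
parts.price
3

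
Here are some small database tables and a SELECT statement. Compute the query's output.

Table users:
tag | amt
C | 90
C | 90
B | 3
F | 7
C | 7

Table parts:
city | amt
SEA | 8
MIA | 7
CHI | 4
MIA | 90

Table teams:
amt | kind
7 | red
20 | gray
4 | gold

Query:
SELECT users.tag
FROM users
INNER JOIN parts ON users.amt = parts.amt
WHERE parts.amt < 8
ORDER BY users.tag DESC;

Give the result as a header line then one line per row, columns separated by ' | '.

After JOIN parts (4 rows):
users.tag | users.amt | parts.city | parts.amt
C | 90 | MIA | 90
C | 90 | MIA | 90
F | 7 | MIA | 7
C | 7 | MIA | 7
After WHERE (2 rows):
users.tag | users.amt | parts.city | parts.amt
F | 7 | MIA | 7
C | 7 | MIA | 7
After SELECT (2 rows):
users.tag
F
C
After ORDER BY (2 rows):
users.tag
F
C

== RESULT ==
users.tag
F
C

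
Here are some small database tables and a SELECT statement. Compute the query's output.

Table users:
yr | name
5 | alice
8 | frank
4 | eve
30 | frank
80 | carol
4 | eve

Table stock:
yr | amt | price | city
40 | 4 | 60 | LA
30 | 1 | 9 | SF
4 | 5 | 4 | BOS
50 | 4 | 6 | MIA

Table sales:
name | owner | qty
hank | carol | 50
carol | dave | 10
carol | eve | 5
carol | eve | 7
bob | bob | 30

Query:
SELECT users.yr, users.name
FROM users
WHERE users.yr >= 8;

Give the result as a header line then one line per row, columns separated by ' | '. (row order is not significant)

After WHERE (3 rows):
users.yr | users.name
8 | frank
30 | frank
80 | carol
After SELECT (3 rows):
users.yr | users.name
8 | frank
30 | frank
80 | carol

== RESULT ==
users.yr | users.name
8 | frank
30 | frank
80 | carol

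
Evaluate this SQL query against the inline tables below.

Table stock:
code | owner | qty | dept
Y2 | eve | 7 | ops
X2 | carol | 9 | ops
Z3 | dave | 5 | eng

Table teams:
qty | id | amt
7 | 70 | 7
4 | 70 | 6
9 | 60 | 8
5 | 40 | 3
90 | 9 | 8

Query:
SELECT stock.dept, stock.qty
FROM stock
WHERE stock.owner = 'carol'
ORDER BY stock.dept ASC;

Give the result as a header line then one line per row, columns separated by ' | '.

After WHERE (1 rows):
stock.code | stock.owner | stock.qty | stock.dept
X2 | carol | 9 | ops
After SELECT (1 rows):
stock.dept | stock.qty
ops | 9
After ORDER BY (1 rows):
stock.dept | stock.qty
ops | 9

== RESULT ==
stock.dept | stock.qty
ops | 9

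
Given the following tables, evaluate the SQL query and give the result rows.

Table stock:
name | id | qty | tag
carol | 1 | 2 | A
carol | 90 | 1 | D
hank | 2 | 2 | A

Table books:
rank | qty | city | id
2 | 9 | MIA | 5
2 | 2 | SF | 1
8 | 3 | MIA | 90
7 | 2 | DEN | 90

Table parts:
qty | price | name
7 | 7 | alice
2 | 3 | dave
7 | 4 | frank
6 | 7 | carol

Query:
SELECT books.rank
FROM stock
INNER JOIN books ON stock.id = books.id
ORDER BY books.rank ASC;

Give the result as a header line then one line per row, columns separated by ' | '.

== RESULT ==
books.rank
2
7
8

Derivation:
After JOIN books (3 rows):
stock.name | stock.id | stock.qty | stock.tag | books.rank | books.qty | books.city | books.id
carol | 1 | 2 | A | 2 | 2 | SF | 1
carol | 90 | 1 | D | 8 | 3 | MIA | 90
carol | 90 | 1 | D | 7 | 2 | DEN | 90
After SELECT (3 rows):
books.rank
2
8
7
After ORDER BY (3 rows):
books.rank
2
7
8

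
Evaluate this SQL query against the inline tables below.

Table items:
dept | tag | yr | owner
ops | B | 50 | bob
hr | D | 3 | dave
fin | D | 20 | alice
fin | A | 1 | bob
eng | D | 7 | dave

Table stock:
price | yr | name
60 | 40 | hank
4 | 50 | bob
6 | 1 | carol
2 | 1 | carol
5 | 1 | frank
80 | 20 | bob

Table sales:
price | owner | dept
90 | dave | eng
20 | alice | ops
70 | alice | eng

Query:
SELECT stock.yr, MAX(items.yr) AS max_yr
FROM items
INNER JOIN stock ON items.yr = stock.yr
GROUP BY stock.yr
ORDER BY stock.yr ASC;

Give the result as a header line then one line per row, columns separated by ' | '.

After JOIN stock (5 rows):
items.dept | items.tag | items.yr | items.owner | stock.price | stock.yr | stock.name
ops | B | 50 | bob | 4 | 50 | bob
fin | D | 20 | alice | 80 | 20 | bob
fin | A | 1 | bob | 6 | 1 | carol
fin | A | 1 | bob | 2 | 1 | carol
fin | A | 1 | bob | 5 | 1 | frank
After GROUP BY (3 rows):
stock.yr | max_yr
50 | 50
20 | 20
1 | 1
After ORDER BY (3 rows):
stock.yr | max_yr
1 | 1
20 | 20
50 | 50

== RESULT ==
stock.yr | max_yr
1 | 1
20 | 20
50 | 50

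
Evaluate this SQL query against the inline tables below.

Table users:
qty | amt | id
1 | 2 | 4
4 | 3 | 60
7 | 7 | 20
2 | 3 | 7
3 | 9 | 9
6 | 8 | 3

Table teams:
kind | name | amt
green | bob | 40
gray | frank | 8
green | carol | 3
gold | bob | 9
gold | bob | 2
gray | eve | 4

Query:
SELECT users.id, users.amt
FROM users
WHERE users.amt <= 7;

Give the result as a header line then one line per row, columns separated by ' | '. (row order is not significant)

== RESULT ==
users.id | users.amt
4 | 2
60 | 3
20 | 7
7 | 3

Derivation:
After WHERE (4 rows):
users.qty | users.amt | users.id
1 | 2 | 4
4 | 3 | 60
7 | 7 | 20
2 | 3 | 7
After SELECT (4 rows):
users.id | users.amt
4 | 2
60 | 3
20 | 7
7 | 3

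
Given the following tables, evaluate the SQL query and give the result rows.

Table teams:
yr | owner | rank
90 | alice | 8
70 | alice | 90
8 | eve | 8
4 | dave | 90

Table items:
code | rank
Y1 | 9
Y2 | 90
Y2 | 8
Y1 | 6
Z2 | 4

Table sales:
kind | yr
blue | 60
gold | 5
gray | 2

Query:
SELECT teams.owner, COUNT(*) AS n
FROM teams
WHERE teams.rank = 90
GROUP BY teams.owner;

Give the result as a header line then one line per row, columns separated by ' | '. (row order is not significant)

After WHERE (2 rows):
teams.yr | teams.owner | teams.rank
70 | alice | 90
4 | dave | 90
After GROUP BY (2 rows):
teams.owner | n
alice | 1
dave | 1

== RESULT ==
teams.owner | n
alice | 1
dave | 1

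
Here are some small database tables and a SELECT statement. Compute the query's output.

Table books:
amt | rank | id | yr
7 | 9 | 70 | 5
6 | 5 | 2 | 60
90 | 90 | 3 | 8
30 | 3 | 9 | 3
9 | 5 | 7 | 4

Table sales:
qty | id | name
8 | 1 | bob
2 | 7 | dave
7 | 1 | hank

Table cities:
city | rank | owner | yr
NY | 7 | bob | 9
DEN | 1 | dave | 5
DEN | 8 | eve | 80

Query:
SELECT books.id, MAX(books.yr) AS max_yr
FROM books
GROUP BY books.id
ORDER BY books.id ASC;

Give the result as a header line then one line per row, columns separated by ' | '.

== RESULT ==
books.id | max_yr
2 | 60
3 | 8
7 | 4
9 | 3
70 | 5

Derivation:
After GROUP BY (5 rows):
books.id | max_yr
70 | 5
2 | 60
3 | 8
9 | 3
7 | 4
After ORDER BY (5 rows):
books.id | max_yr
2 | 60
3 | 8
7 | 4
9 | 3
70 | 5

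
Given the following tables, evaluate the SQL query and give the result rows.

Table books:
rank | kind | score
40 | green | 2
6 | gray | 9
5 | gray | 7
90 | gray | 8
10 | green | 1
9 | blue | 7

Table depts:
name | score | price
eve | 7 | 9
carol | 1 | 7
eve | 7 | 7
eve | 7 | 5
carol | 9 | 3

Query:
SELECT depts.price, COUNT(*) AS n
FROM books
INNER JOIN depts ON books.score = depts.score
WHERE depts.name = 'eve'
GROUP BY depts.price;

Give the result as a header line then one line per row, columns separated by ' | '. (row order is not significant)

== RESULT ==
depts.price | n
9 | 2
7 | 2
5 | 2

Derivation:
After JOIN depts (8 rows):
books.rank | books.kind | books.score | depts.name | depts.score | depts.price
6 | gray | 9 | carol | 9 | 3
5 | gray | 7 | eve | 7 | 9
5 | gray | 7 | eve | 7 | 7
5 | gray | 7 | eve | 7 | 5
10 | green | 1 | carol | 1 | 7
9 | blue | 7 | eve | 7 | 9
9 | blue | 7 | eve | 7 | 7
9 | blue | 7 | eve | 7 | 5
After WHERE (6 rows):
books.rank | books.kind | books.score | depts.name | depts.score | depts.price
5 | gray | 7 | eve | 7 | 9
5 | gray | 7 | eve | 7 | 7
5 | gray | 7 | eve | 7 | 5
9 | blue | 7 | eve | 7 | 9
9 | blue | 7 | eve | 7 | 7
9 | blue | 7 | eve | 7 | 5
After GROUP BY (3 rows):
depts.price | n
9 | 2
7 | 2
5 | 2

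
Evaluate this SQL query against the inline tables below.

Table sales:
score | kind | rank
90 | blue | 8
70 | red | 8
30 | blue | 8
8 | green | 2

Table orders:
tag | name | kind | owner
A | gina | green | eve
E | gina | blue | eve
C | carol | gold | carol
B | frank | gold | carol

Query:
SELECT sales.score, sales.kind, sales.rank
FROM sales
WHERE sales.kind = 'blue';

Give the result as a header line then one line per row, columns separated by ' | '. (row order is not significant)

After WHERE (2 rows):
sales.score | sales.kind | sales.rank
90 | blue | 8
30 | blue | 8
After SELECT (2 rows):
sales.score | sales.kind | sales.rank
90 | blue | 8
30 | blue | 8

== RESULT ==
sales.score | sales.kind | sales.rank
90 | blue | 8
30 | blue | 8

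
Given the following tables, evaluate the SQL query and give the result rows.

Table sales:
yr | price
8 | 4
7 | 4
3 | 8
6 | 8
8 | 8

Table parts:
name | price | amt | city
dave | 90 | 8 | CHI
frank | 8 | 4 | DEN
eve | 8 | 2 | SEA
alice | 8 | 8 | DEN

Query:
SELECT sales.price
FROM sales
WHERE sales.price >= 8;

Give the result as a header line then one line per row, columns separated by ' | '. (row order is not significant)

After WHERE (3 rows):
sales.yr | sales.price
3 | 8
6 | 8
8 | 8
After SELECT (3 rows):
sales.price
8
8
8

== RESULT ==
sales.price
8
8
8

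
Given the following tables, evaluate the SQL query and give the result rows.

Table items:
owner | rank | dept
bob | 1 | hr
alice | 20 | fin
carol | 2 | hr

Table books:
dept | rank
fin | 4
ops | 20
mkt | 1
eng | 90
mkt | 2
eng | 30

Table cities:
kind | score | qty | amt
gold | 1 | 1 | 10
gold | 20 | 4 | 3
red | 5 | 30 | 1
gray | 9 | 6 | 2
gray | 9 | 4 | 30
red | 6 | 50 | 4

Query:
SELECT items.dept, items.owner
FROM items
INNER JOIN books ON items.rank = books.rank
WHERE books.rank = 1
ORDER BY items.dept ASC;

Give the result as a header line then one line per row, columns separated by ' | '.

== RESULT ==
items.dept | items.owner
hr | bob

Derivation:
After JOIN books (3 rows):
items.owner | items.rank | items.dept | books.dept | books.rank
bob | 1 | hr | mkt | 1
alice | 20 | fin | ops | 20
carol | 2 | hr | mkt | 2
After WHERE (1 rows):
items.owner | items.rank | items.dept | books.dept | books.rank
bob | 1 | hr | mkt | 1
After SELECT (1 rows):
items.dept | items.owner
hr | bob
After ORDER BY (1 rows):
items.dept | items.owner
hr | bob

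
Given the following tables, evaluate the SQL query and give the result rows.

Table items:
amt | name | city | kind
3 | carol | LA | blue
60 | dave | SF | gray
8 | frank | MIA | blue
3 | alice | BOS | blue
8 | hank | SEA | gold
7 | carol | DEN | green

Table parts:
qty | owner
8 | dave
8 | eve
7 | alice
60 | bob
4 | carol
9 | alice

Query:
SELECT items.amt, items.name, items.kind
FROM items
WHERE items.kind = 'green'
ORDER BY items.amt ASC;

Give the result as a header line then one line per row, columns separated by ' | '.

== RESULT ==
items.amt | items.name | items.kind
7 | carol | green

Derivation:
After WHERE (1 rows):
items.amt | items.name | items.city | items.kind
7 | carol | DEN | green
After SELECT (1 rows):
items.amt | items.name | items.kind
7 | carol | green
After ORDER BY (1 rows):
items.amt | items.name | items.kind
7 | carol | green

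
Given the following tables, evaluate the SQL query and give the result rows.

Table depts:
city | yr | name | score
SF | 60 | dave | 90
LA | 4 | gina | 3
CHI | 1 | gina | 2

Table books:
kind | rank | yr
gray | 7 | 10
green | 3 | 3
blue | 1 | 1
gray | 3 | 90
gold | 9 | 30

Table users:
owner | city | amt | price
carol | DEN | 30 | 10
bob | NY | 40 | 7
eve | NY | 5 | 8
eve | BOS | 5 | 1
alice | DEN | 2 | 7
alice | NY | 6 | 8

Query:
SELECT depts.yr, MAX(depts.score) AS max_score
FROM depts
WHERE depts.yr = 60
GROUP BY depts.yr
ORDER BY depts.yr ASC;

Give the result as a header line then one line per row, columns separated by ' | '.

== RESULT ==
depts.yr | max_score
60 | 90

Derivation:
After WHERE (1 rows):
depts.city | depts.yr | depts.name | depts.score
SF | 60 | dave | 90
After GROUP BY (1 rows):
depts.yr | max_score
60 | 90
After ORDER BY (1 rows):
depts.yr | max_score
60 | 90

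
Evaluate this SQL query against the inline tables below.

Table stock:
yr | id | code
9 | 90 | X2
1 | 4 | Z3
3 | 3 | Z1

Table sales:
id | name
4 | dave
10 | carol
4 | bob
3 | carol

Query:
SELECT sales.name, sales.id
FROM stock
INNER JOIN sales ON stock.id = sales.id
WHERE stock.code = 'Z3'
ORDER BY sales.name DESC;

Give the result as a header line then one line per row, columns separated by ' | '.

== RESULT ==
sales.name | sales.id
dave | 4
bob | 4

Derivation:
After JOIN sales (3 rows):
stock.yr | stock.id | stock.code | sales.id | sales.name
1 | 4 | Z3 | 4 | dave
1 | 4 | Z3 | 4 | bob
3 | 3 | Z1 | 3 | carol
After WHERE (2 rows):
stock.yr | stock.id | stock.code | sales.id | sales.name
1 | 4 | Z3 | 4 | dave
1 | 4 | Z3 | 4 | bob
After SELECT (2 rows):
sales.name | sales.id
dave | 4
bob | 4
After ORDER BY (2 rows):
sales.name | sales.id
dave | 4
bob | 4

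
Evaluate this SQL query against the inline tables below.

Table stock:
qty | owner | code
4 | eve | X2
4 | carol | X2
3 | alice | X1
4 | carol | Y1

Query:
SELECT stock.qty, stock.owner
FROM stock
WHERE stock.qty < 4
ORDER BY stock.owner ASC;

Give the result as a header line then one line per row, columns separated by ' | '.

== RESULT ==
stock.qty | stock.owner
3 | alice

Derivation:
After WHERE (1 rows):
stock.qty | stock.owner | stock.code
3 | alice | X1
After SELECT (1 rows):
stock.qty | stock.owner
3 | alice
After ORDER BY (1 rows):
stock.qty | stock.owner
3 | alice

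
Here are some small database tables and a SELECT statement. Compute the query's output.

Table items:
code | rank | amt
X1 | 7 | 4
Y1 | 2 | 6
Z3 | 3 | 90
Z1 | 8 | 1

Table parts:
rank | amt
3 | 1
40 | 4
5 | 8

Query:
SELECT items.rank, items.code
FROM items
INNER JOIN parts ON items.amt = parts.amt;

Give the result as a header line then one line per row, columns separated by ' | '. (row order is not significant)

After JOIN parts (2 rows):
items.code | items.rank | items.amt | parts.rank | parts.amt
X1 | 7 | 4 | 40 | 4
Z1 | 8 | 1 | 3 | 1
After SELECT (2 rows):
items.rank | items.code
7 | X1
8 | Z1

== RESULT ==
items.rank | items.code
7 | X1
8 | Z1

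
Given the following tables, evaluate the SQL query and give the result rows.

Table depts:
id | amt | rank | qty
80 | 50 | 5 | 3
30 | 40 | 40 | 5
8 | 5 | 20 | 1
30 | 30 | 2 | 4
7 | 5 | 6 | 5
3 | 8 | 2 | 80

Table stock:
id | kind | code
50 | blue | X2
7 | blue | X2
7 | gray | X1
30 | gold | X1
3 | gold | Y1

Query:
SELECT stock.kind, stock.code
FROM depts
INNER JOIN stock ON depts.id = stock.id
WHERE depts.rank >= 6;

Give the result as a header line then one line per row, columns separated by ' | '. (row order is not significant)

== RESULT ==
stock.kind | stock.code
gold | X1
blue | X2
gray | X1

Derivation:
After JOIN stock (5 rows):
depts.id | depts.amt | depts.rank | depts.qty | stock.id | stock.kind | stock.code
30 | 40 | 40 | 5 | 30 | gold | X1
30 | 30 | 2 | 4 | 30 | gold | X1
7 | 5 | 6 | 5 | 7 | blue | X2
7 | 5 | 6 | 5 | 7 | gray | X1
3 | 8 | 2 | 80 | 3 | gold | Y1
After WHERE (3 rows):
depts.id | depts.amt | depts.rank | depts.qty | stock.id | stock.kind | stock.code
30 | 40 | 40 | 5 | 30 | gold | X1
7 | 5 | 6 | 5 | 7 | blue | X2
7 | 5 | 6 | 5 | 7 | gray | X1
After SELECT (3 rows):
stock.kind | stock.code
gold | X1
blue | X2
gray | X1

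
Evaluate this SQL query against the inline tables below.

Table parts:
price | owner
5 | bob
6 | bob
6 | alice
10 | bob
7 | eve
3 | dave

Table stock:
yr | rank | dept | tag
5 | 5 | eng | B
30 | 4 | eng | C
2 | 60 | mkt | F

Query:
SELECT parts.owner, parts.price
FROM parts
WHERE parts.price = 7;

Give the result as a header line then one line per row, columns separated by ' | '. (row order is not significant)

After WHERE (1 rows):
parts.price | parts.owner
7 | eve
After SELECT (1 rows):
parts.owner | parts.price
eve | 7

== RESULT ==
parts.owner | parts.price
eve | 7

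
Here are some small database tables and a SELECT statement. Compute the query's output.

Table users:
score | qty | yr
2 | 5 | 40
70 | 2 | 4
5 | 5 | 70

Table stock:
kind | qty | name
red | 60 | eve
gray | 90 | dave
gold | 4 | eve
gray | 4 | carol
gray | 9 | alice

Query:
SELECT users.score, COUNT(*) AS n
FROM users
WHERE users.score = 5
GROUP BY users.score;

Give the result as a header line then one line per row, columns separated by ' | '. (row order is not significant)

After WHERE (1 rows):
users.score | users.qty | users.yr
5 | 5 | 70
After GROUP BY (1 rows):
users.score | n
5 | 1

== RESULT ==
users.score | n
5 | 1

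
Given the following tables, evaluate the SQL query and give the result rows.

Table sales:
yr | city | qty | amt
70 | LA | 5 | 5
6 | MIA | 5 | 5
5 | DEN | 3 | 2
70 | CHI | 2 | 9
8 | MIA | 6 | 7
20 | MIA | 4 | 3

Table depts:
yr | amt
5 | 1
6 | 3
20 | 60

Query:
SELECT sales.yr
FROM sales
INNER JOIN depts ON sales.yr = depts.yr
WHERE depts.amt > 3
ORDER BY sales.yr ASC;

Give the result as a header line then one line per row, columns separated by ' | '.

== RESULT ==
sales.yr
20

Derivation:
After JOIN depts (3 rows):
sales.yr | sales.city | sales.qty | sales.amt | depts.yr | depts.amt
6 | MIA | 5 | 5 | 6 | 3
5 | DEN | 3 | 2 | 5 | 1
20 | MIA | 4 | 3 | 20 | 60
After WHERE (1 rows):
sales.yr | sales.city | sales.qty | sales.amt | depts.yr | depts.amt
20 | MIA | 4 | 3 | 20 | 60
After SELECT (1 rows):
sales.yr
20
After ORDER BY (1 rows):
sales.yr
20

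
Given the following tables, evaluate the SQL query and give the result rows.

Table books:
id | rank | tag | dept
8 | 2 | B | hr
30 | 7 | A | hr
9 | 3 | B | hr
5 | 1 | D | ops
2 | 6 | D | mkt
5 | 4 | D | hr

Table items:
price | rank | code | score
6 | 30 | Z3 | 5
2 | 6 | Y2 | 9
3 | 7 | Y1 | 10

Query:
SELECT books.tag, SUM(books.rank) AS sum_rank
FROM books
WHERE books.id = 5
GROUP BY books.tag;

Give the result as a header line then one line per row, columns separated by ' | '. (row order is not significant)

After WHERE (2 rows):
books.id | books.rank | books.tag | books.dept
5 | 1 | D | ops
5 | 4 | D | hr
After GROUP BY (1 rows):
books.tag | sum_rank
D | 5

== RESULT ==
books.tag | sum_rank
D | 5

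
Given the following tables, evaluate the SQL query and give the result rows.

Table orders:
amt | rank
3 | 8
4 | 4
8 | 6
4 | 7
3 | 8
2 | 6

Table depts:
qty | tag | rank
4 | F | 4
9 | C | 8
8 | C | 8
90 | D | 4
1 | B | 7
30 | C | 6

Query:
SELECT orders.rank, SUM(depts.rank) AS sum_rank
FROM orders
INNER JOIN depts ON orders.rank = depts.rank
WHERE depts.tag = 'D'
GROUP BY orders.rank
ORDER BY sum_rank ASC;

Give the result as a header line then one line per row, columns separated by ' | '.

== RESULT ==
orders.rank | sum_rank
4 | 4

Derivation:
After JOIN depts (9 rows):
orders.amt | orders.rank | depts.qty | depts.tag | depts.rank
3 | 8 | 9 | C | 8
3 | 8 | 8 | C | 8
4 | 4 | 4 | F | 4
4 | 4 | 90 | D | 4
8 | 6 | 30 | C | 6
4 | 7 | 1 | B | 7
3 | 8 | 9 | C | 8
3 | 8 | 8 | C | 8
2 | 6 | 30 | C | 6
After WHERE (1 rows):
orders.amt | orders.rank | depts.qty | depts.tag | depts.rank
4 | 4 | 90 | D | 4
After GROUP BY (1 rows):
orders.rank | sum_rank
4 | 4
After ORDER BY (1 rows):
orders.rank | sum_rank
4 | 4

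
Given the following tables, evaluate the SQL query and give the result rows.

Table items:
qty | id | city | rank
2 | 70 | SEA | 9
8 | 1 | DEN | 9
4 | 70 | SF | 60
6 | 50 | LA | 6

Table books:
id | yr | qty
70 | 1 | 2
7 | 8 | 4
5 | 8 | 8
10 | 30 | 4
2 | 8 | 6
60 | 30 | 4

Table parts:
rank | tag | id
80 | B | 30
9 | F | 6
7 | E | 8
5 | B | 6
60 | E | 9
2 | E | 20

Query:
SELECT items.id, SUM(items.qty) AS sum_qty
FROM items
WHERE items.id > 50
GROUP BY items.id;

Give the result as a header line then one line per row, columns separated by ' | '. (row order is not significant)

After WHERE (2 rows):
items.qty | items.id | items.city | items.rank
2 | 70 | SEA | 9
4 | 70 | SF | 60
After GROUP BY (1 rows):
items.id | sum_qty
70 | 6

== RESULT ==
items.id | sum_qty
70 | 6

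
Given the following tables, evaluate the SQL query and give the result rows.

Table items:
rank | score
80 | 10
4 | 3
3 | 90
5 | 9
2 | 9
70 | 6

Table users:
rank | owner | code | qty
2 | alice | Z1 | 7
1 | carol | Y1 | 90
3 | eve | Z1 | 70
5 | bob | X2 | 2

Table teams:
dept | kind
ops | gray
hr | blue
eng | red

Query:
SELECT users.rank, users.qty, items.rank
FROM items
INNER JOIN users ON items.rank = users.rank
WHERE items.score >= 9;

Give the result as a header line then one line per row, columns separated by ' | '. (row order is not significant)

After JOIN users (3 rows):
items.rank | items.score | users.rank | users.owner | users.code | users.qty
3 | 90 | 3 | eve | Z1 | 70
5 | 9 | 5 | bob | X2 | 2
2 | 9 | 2 | alice | Z1 | 7
After WHERE (3 rows):
items.rank | items.score | users.rank | users.owner | users.code | users.qty
3 | 90 | 3 | eve | Z1 | 70
5 | 9 | 5 | bob | X2 | 2
2 | 9 | 2 | alice | Z1 | 7
After SELECT (3 rows):
users.rank | users.qty | items.rank
3 | 70 | 3
5 | 2 | 5
2 | 7 | 2

== RESULT ==
users.rank | users.qty | items.rank
3 | 70 | 3
5 | 2 | 5
2 | 7 | 2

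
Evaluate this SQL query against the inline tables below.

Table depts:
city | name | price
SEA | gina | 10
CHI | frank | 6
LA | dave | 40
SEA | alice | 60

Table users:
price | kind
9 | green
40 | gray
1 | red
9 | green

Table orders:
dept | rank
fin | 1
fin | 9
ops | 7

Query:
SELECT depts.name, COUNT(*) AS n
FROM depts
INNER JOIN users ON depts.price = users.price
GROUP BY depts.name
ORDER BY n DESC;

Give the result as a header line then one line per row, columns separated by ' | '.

After JOIN users (1 rows):
depts.city | depts.name | depts.price | users.price | users.kind
LA | dave | 40 | 40 | gray
After GROUP BY (1 rows):
depts.name | n
dave | 1
After ORDER BY (1 rows):
depts.name | n
dave | 1

== RESULT ==
depts.name | n
dave | 1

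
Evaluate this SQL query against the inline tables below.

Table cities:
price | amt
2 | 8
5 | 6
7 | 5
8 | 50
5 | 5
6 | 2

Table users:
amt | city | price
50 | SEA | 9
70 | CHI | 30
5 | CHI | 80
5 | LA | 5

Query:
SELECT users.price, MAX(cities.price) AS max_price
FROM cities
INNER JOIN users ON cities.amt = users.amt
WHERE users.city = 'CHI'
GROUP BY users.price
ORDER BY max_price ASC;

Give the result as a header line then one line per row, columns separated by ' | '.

After JOIN users (5 rows):
cities.price | cities.amt | users.amt | users.city | users.price
7 | 5 | 5 | CHI | 80
7 | 5 | 5 | LA | 5
8 | 50 | 50 | SEA | 9
5 | 5 | 5 | CHI | 80
5 | 5 | 5 | LA | 5
After WHERE (2 rows):
cities.price | cities.amt | users.amt | users.city | users.price
7 | 5 | 5 | CHI | 80
5 | 5 | 5 | CHI | 80
After GROUP BY (1 rows):
users.price | max_price
80 | 7
After ORDER BY (1 rows):
users.price | max_price
80 | 7

== RESULT ==
users.price | max_price
80 | 7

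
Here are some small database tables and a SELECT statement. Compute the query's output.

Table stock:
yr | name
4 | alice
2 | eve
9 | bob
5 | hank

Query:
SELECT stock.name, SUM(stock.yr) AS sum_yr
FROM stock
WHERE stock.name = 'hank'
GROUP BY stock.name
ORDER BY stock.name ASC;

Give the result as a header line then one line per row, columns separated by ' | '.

== RESULT ==
stock.name | sum_yr
hank | 5

Derivation:
After WHERE (1 rows):
stock.yr | stock.name
5 | hank
After GROUP BY (1 rows):
stock.name | sum_yr
hank | 5
After ORDER BY (1 rows):
stock.name | sum_yr
hank | 5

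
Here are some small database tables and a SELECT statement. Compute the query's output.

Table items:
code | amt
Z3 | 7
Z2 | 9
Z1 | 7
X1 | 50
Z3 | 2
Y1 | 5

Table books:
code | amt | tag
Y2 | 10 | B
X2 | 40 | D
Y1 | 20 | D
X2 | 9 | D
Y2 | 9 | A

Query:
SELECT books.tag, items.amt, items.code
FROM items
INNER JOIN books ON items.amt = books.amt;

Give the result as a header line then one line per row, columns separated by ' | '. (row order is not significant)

== RESULT ==
books.tag | items.amt | items.code
D | 9 | Z2
A | 9 | Z2

Derivation:
After JOIN books (2 rows):
items.code | items.amt | books.code | books.amt | books.tag
Z2 | 9 | X2 | 9 | D
Z2 | 9 | Y2 | 9 | A
After SELECT (2 rows):
books.tag | items.amt | items.code
D | 9 | Z2
A | 9 | Z2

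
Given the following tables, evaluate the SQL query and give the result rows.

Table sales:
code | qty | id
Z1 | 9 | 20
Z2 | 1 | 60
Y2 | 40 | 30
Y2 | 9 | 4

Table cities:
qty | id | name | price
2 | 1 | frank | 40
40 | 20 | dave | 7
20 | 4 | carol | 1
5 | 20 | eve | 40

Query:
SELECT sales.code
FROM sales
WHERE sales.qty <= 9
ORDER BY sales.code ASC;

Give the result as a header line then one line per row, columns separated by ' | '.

After WHERE (3 rows):
sales.code | sales.qty | sales.id
Z1 | 9 | 20
Z2 | 1 | 60
Y2 | 9 | 4
After SELECT (3 rows):
sales.code
Z1
Z2
Y2
After ORDER BY (3 rows):
sales.code
Y2
Z1
Z2

== RESULT ==
sales.code
Y2
Z1
Z2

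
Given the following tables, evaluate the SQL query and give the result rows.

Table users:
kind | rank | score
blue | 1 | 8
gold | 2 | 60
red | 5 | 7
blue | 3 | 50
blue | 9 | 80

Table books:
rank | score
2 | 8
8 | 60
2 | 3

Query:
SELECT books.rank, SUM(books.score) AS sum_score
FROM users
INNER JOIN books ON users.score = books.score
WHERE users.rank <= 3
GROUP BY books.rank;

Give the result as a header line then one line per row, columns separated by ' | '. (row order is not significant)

== RESULT ==
books.rank | sum_score
2 | 8
8 | 60

Derivation:
After JOIN books (2 rows):
users.kind | users.rank | users.score | books.rank | books.score
blue | 1 | 8 | 2 | 8
gold | 2 | 60 | 8 | 60
After WHERE (2 rows):
users.kind | users.rank | users.score | books.rank | books.score
blue | 1 | 8 | 2 | 8
gold | 2 | 60 | 8 | 60
After GROUP BY (2 rows):
books.rank | sum_score
2 | 8
8 | 60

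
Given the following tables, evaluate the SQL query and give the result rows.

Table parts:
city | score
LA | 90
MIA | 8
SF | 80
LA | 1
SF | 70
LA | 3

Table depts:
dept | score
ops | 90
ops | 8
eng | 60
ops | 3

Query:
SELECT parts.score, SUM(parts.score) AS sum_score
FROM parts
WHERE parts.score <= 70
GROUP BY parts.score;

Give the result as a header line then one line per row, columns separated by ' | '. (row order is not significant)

== RESULT ==
parts.score | sum_score
8 | 8
1 | 1
70 | 70
3 | 3

Derivation:
After WHERE (4 rows):
parts.city | parts.score
MIA | 8
LA | 1
SF | 70
LA | 3
After GROUP BY (4 rows):
parts.score | sum_score
8 | 8
1 | 1
70 | 70
3 | 3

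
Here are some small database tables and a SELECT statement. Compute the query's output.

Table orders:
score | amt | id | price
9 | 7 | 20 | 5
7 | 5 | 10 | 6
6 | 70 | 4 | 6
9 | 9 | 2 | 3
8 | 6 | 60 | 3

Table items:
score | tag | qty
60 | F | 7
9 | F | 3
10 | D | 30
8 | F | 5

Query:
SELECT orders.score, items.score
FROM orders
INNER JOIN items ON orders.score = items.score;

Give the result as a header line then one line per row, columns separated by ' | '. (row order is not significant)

After JOIN items (3 rows):
orders.score | orders.amt | orders.id | orders.price | items.score | items.tag | items.qty
9 | 7 | 20 | 5 | 9 | F | 3
9 | 9 | 2 | 3 | 9 | F | 3
8 | 6 | 60 | 3 | 8 | F | 5
After SELECT (3 rows):
orders.score | items.score
9 | 9
9 | 9
8 | 8

== RESULT ==
orders.score | items.score
9 | 9
9 | 9
8 | 8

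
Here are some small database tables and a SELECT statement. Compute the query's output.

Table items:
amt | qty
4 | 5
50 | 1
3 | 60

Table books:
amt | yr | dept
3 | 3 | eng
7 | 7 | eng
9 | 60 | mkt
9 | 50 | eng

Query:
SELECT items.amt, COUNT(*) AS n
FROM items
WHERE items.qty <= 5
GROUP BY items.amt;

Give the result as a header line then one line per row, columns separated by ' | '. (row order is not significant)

After WHERE (2 rows):
items.amt | items.qty
4 | 5
50 | 1
After GROUP BY (2 rows):
items.amt | n
4 | 1
50 | 1

== RESULT ==
items.amt | n
4 | 1
50 | 1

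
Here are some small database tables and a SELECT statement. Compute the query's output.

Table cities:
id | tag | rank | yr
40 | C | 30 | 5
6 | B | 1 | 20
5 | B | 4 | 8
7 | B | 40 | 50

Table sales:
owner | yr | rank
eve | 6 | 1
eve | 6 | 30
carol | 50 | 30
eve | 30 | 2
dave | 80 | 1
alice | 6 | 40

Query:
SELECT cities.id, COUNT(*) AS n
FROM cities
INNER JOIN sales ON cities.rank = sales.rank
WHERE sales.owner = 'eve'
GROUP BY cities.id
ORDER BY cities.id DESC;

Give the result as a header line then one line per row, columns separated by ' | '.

== RESULT ==
cities.id | n
40 | 1
6 | 1

Derivation:
After JOIN sales (5 rows):
cities.id | cities.tag | cities.rank | cities.yr | sales.owner | sales.yr | sales.rank
40 | C | 30 | 5 | eve | 6 | 30
40 | C | 30 | 5 | carol | 50 | 30
6 | B | 1 | 20 | eve | 6 | 1
6 | B | 1 | 20 | dave | 80 | 1
7 | B | 40 | 50 | alice | 6 | 40
After WHERE (2 rows):
cities.id | cities.tag | cities.rank | cities.yr | sales.owner | sales.yr | sales.rank
40 | C | 30 | 5 | eve | 6 | 30
6 | B | 1 | 20 | eve | 6 | 1
After GROUP BY (2 rows):
cities.id | n
40 | 1
6 | 1
After ORDER BY (2 rows):
cities.id | n
40 | 1
6 | 1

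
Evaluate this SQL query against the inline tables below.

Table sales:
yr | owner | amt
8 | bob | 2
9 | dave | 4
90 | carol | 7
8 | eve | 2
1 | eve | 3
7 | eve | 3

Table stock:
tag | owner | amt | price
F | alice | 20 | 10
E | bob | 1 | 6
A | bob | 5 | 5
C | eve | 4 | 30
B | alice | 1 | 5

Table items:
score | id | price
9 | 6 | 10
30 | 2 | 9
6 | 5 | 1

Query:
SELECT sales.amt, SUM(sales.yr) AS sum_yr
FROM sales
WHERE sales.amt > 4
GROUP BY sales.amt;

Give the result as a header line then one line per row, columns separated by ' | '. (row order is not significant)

After WHERE (1 rows):
sales.yr | sales.owner | sales.amt
90 | carol | 7
After GROUP BY (1 rows):
sales.amt | sum_yr
7 | 90

== RESULT ==
sales.amt | sum_yr
7 | 90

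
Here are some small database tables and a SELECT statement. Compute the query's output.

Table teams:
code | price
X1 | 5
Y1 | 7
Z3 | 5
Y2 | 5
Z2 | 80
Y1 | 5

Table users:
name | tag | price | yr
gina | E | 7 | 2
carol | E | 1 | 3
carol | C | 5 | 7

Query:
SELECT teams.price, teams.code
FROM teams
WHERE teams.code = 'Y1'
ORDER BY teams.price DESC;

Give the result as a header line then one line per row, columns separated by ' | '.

After WHERE (2 rows):
teams.code | teams.price
Y1 | 7
Y1 | 5
After SELECT (2 rows):
teams.price | teams.code
7 | Y1
5 | Y1
After ORDER BY (2 rows):
teams.price | teams.code
7 | Y1
5 | Y1

== RESULT ==
teams.price | teams.code
7 | Y1
5 | Y1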